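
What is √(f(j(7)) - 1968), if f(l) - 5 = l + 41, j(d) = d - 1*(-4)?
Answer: 7*I*√39 ≈ 43.715*I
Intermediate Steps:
j(d) = 4 + d (j(d) = d + 4 = 4 + d)
f(l) = 46 + l (f(l) = 5 + (l + 41) = 5 + (41 + l) = 46 + l)
√(f(j(7)) - 1968) = √((46 + (4 + 7)) - 1968) = √((46 + 11) - 1968) = √(57 - 1968) = √(-1911) = 7*I*√39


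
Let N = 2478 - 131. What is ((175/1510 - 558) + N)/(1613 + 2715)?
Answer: 540313/1307056 ≈ 0.41338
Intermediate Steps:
N = 2347
((175/1510 - 558) + N)/(1613 + 2715) = ((175/1510 - 558) + 2347)/(1613 + 2715) = ((175*(1/1510) - 558) + 2347)/4328 = ((35/302 - 558) + 2347)*(1/4328) = (-168481/302 + 2347)*(1/4328) = (540313/302)*(1/4328) = 540313/1307056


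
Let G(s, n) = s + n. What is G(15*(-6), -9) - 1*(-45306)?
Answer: 45207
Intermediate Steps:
G(s, n) = n + s
G(15*(-6), -9) - 1*(-45306) = (-9 + 15*(-6)) - 1*(-45306) = (-9 - 90) + 45306 = -99 + 45306 = 45207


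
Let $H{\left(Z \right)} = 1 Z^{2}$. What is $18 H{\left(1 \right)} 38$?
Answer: $684$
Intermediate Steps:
$H{\left(Z \right)} = Z^{2}$
$18 H{\left(1 \right)} 38 = 18 \cdot 1^{2} \cdot 38 = 18 \cdot 1 \cdot 38 = 18 \cdot 38 = 684$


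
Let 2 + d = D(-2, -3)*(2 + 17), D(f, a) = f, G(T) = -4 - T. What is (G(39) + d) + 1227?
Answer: 1144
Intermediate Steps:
d = -40 (d = -2 - 2*(2 + 17) = -2 - 2*19 = -2 - 38 = -40)
(G(39) + d) + 1227 = ((-4 - 1*39) - 40) + 1227 = ((-4 - 39) - 40) + 1227 = (-43 - 40) + 1227 = -83 + 1227 = 1144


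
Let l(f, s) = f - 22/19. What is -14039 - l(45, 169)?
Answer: -267574/19 ≈ -14083.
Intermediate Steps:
l(f, s) = -22/19 + f (l(f, s) = f - 22*1/19 = f - 22/19 = -22/19 + f)
-14039 - l(45, 169) = -14039 - (-22/19 + 45) = -14039 - 1*833/19 = -14039 - 833/19 = -267574/19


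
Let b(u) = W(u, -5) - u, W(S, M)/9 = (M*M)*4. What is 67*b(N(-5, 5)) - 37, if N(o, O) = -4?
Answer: 60531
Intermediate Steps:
W(S, M) = 36*M² (W(S, M) = 9*((M*M)*4) = 9*(M²*4) = 9*(4*M²) = 36*M²)
b(u) = 900 - u (b(u) = 36*(-5)² - u = 36*25 - u = 900 - u)
67*b(N(-5, 5)) - 37 = 67*(900 - 1*(-4)) - 37 = 67*(900 + 4) - 37 = 67*904 - 37 = 60568 - 37 = 60531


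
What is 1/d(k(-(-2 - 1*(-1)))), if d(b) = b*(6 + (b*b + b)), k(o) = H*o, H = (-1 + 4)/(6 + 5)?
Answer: 1331/2304 ≈ 0.57769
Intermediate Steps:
H = 3/11 ≈ 0.27273
k(o) = 3*o/11
d(b) = b*(6 + b + b**2) (d(b) = b*(6 + (b**2 + b)) = b*(6 + (b + b**2)) = b*(6 + b + b**2))
1/d(k(-(-2 - 1*(-1)))) = 1/((3*(-(-2 - 1*(-1)))/11)*(6 + 3*(-(-2 - 1*(-1)))/11 + (3*(-(-2 - 1*(-1)))/11)**2)) = 1/((3*(-(-2 + 1))/11)*(6 + 3*(-(-2 + 1))/11 + (3*(-(-2 + 1))/11)**2)) = 1/((3*(-1*(-1))/11)*(6 + 3*(-1*(-1))/11 + (3*(-1*(-1))/11)**2)) = 1/(((3/11)*1)*(6 + (3/11)*1 + ((3/11)*1)**2)) = 1/(3*(6 + 3/11 + (3/11)**2)/11) = 1/(3*(6 + 3/11 + 9/121)/11) = 1/((3/11)*(768/121)) = 1/(2304/1331) = 1331/2304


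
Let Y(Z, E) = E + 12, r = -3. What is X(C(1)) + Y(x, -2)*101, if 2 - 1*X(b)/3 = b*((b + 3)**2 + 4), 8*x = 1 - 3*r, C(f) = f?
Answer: 956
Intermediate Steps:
x = 5/4 (x = (1 - 3*(-3))/8 = (1 + 9)/8 = (1/8)*10 = 5/4 ≈ 1.2500)
Y(Z, E) = 12 + E
X(b) = 6 - 3*b*(4 + (3 + b)**2) (X(b) = 6 - 3*b*((b + 3)**2 + 4) = 6 - 3*b*((3 + b)**2 + 4) = 6 - 3*b*(4 + (3 + b)**2))
X(C(1)) + Y(x, -2)*101 = (6 - 12*1 - 3*1*(3 + 1)**2) + (12 - 2)*101 = (6 - 12 - 3*1*4**2) + 10*101 = (6 - 12 - 3*1*16) + 1010 = (6 - 12 - 48) + 1010 = -54 + 1010 = 956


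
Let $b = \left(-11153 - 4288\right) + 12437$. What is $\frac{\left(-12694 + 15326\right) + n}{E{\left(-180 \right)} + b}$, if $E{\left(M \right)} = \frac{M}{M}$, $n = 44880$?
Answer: $- \frac{47512}{3003} \approx -15.822$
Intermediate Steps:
$b = -3004$ ($b = -15441 + 12437 = -3004$)
$E{\left(M \right)} = 1$
$\frac{\left(-12694 + 15326\right) + n}{E{\left(-180 \right)} + b} = \frac{\left(-12694 + 15326\right) + 44880}{1 - 3004} = \frac{2632 + 44880}{-3003} = 47512 \left(- \frac{1}{3003}\right) = - \frac{47512}{3003}$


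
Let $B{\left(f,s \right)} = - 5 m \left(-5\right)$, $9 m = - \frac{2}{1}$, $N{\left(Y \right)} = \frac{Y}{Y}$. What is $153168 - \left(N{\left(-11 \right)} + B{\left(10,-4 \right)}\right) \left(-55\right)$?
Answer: $\frac{1376257}{9} \approx 1.5292 \cdot 10^{5}$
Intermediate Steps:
$N{\left(Y \right)} = 1$
$m = - \frac{2}{9}$ ($m = \frac{\left(-2\right) 1^{-1}}{9} = \frac{\left(-2\right) 1}{9} = \frac{1}{9} \left(-2\right) = - \frac{2}{9} \approx -0.22222$)
$B{\left(f,s \right)} = - \frac{50}{9}$ ($B{\left(f,s \right)} = \left(-5\right) \left(- \frac{2}{9}\right) \left(-5\right) = \frac{10}{9} \left(-5\right) = - \frac{50}{9}$)
$153168 - \left(N{\left(-11 \right)} + B{\left(10,-4 \right)}\right) \left(-55\right) = 153168 - \left(1 - \frac{50}{9}\right) \left(-55\right) = 153168 - \left(- \frac{41}{9}\right) \left(-55\right) = 153168 - \frac{2255}{9} = \frac{1376257}{9}$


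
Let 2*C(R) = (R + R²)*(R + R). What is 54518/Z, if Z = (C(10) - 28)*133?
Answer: 27259/71288 ≈ 0.38238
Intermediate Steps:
C(R) = R*(R + R²) (C(R) = ((R + R²)*(R + R))/2 = ((R + R²)*(2*R))/2 = (2*R*(R + R²))/2 = R*(R + R²))
Z = 142576 (Z = (10²*(1 + 10) - 28)*133 = (100*11 - 28)*133 = (1100 - 28)*133 = 1072*133 = 142576)
54518/Z = 54518/142576 = 54518*(1/142576) = 27259/71288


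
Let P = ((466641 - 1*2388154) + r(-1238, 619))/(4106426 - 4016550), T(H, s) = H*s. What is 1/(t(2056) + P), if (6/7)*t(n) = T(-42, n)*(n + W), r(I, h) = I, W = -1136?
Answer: -89876/8330112247231 ≈ -1.0789e-8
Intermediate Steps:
t(n) = -49*n*(-1136 + n) (t(n) = 7*((-42*n)*(n - 1136))/6 = 7*((-42*n)*(-1136 + n))/6 = 7*(-42*n*(-1136 + n))/6 = -49*n*(-1136 + n))
P = -1922751/89876 (P = ((466641 - 1*2388154) - 1238)/(4106426 - 4016550) = ((466641 - 2388154) - 1238)/89876 = (-1921513 - 1238)*(1/89876) = -1922751*1/89876 = -1922751/89876 ≈ -21.393)
1/(t(2056) + P) = 1/(49*2056*(1136 - 1*2056) - 1922751/89876) = 1/(49*2056*(1136 - 2056) - 1922751/89876) = 1/(49*2056*(-920) - 1922751/89876) = 1/(-92684480 - 1922751/89876) = 1/(-8330112247231/89876) = -89876/8330112247231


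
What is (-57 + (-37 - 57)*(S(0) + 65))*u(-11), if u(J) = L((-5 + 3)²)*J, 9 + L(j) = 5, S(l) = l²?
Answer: -271348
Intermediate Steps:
L(j) = -4 (L(j) = -9 + 5 = -4)
u(J) = -4*J
(-57 + (-37 - 57)*(S(0) + 65))*u(-11) = (-57 + (-37 - 57)*(0² + 65))*(-4*(-11)) = (-57 - 94*(0 + 65))*44 = (-57 - 94*65)*44 = (-57 - 6110)*44 = -6167*44 = -271348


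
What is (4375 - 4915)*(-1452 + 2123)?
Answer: -362340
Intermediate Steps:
(4375 - 4915)*(-1452 + 2123) = -540*671 = -362340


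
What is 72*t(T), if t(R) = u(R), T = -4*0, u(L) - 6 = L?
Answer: 432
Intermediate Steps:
u(L) = 6 + L
T = 0
t(R) = 6 + R
72*t(T) = 72*(6 + 0) = 72*6 = 432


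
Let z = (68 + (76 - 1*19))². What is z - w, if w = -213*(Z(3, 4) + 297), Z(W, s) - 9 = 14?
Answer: 83785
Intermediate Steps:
Z(W, s) = 23 (Z(W, s) = 9 + 14 = 23)
w = -68160 (w = -213*(23 + 297) = -213*320 = -68160)
z = 15625 (z = (68 + (76 - 19))² = (68 + 57)² = 125² = 15625)
z - w = 15625 - 1*(-68160) = 15625 + 68160 = 83785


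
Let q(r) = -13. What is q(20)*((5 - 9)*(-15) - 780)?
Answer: 9360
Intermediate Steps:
q(20)*((5 - 9)*(-15) - 780) = -13*((5 - 9)*(-15) - 780) = -13*(-4*(-15) - 780) = -13*(60 - 780) = -13*(-720) = 9360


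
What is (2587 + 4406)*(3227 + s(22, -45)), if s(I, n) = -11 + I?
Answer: 22643334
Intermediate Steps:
(2587 + 4406)*(3227 + s(22, -45)) = (2587 + 4406)*(3227 + (-11 + 22)) = 6993*(3227 + 11) = 6993*3238 = 22643334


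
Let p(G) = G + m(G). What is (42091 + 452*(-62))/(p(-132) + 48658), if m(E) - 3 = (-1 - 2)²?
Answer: 14067/48538 ≈ 0.28981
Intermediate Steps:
m(E) = 12 (m(E) = 3 + (-1 - 2)² = 3 + (-3)² = 3 + 9 = 12)
p(G) = 12 + G (p(G) = G + 12 = 12 + G)
(42091 + 452*(-62))/(p(-132) + 48658) = (42091 + 452*(-62))/((12 - 132) + 48658) = (42091 - 28024)/(-120 + 48658) = 14067/48538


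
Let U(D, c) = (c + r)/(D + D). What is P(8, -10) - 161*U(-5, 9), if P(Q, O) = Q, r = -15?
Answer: -443/5 ≈ -88.600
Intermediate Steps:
U(D, c) = (-15 + c)/(2*D) (U(D, c) = (c - 15)/(D + D) = (-15 + c)/((2*D)) = (-15 + c)*(1/(2*D)) = (-15 + c)/(2*D))
P(8, -10) - 161*U(-5, 9) = 8 - 161*(-15 + 9)/(2*(-5)) = 8 - 161*(-1)*(-6)/(2*5) = 8 - 161*⅗ = 8 - 483/5 = -443/5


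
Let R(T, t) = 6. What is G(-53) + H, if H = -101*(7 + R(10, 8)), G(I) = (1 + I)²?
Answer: 1391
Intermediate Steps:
H = -1313 (H = -101*(7 + 6) = -101*13 = -1313)
G(-53) + H = (1 - 53)² - 1313 = (-52)² - 1313 = 2704 - 1313 = 1391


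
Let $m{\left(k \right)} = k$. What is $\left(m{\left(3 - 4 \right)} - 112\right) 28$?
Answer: $-3164$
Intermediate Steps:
$\left(m{\left(3 - 4 \right)} - 112\right) 28 = \left(\left(3 - 4\right) - 112\right) 28 = \left(-1 - 112\right) 28 = \left(-113\right) 28 = -3164$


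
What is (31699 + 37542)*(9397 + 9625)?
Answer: 1317102302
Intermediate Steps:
(31699 + 37542)*(9397 + 9625) = 69241*19022 = 1317102302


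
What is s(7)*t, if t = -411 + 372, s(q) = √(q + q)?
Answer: -39*√14 ≈ -145.92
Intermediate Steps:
s(q) = √2*√q (s(q) = √(2*q) = √2*√q)
t = -39
s(7)*t = (√2*√7)*(-39) = √14*(-39) = -39*√14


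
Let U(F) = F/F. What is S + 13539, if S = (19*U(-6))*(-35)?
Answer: 12874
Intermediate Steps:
U(F) = 1
S = -665 (S = (19*1)*(-35) = 19*(-35) = -665)
S + 13539 = -665 + 13539 = 12874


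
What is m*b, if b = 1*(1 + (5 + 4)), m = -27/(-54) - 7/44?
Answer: 75/22 ≈ 3.4091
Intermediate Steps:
m = 15/44 (m = -27*(-1/54) - 7*1/44 = ½ - 7/44 = 15/44 ≈ 0.34091)
b = 10 (b = 1*(1 + 9) = 1*10 = 10)
m*b = (15/44)*10 = 75/22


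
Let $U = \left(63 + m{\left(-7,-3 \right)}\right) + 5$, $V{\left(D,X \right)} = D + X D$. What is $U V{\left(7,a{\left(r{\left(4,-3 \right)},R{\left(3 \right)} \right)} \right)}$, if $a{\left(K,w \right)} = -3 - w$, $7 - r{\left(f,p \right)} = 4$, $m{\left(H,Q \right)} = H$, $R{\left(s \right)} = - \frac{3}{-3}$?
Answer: $-1281$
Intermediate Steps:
$R{\left(s \right)} = 1$ ($R{\left(s \right)} = \left(-3\right) \left(- \frac{1}{3}\right) = 1$)
$r{\left(f,p \right)} = 3$ ($r{\left(f,p \right)} = 7 - 4 = 3$)
$V{\left(D,X \right)} = D + D X$
$U = 61$ ($U = \left(63 - 7\right) + 5 = 56 + 5 = 61$)
$U V{\left(7,a{\left(r{\left(4,-3 \right)},R{\left(3 \right)} \right)} \right)} = 61 \cdot 7 \left(1 - 4\right) = 61 \cdot 7 \left(-3\right) = 61 \left(-21\right) = -1281$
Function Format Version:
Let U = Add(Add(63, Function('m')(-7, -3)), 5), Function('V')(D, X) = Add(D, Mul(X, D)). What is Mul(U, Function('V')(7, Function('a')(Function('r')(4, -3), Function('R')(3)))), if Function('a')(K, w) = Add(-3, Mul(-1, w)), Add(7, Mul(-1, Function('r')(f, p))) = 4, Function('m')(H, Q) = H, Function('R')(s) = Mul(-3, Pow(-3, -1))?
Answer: -1281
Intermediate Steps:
Function('R')(s) = 1 (Function('R')(s) = Mul(-3, Rational(-1, 3)) = 1)
Function('r')(f, p) = 3 (Function('r')(f, p) = Add(7, Mul(-1, 4)) = Add(7, -4) = 3)
Function('V')(D, X) = Add(D, Mul(D, X))
U = 61 (U = Add(Add(63, -7), 5) = Add(56, 5) = 61)
Mul(U, Function('V')(7, Function('a')(Function('r')(4, -3), Function('R')(3)))) = Mul(61, Mul(7, Add(1, Add(-3, Mul(-1, 1))))) = Mul(61, Mul(7, Add(1, Add(-3, -1)))) = Mul(61, Mul(7, Add(1, -4))) = Mul(61, Mul(7, -3)) = Mul(61, -21) = -1281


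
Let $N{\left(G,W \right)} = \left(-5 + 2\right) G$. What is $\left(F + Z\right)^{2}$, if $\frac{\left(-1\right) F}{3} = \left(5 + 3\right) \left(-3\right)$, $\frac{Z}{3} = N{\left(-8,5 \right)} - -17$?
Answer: $38025$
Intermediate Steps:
$N{\left(G,W \right)} = - 3 G$
$Z = 123$ ($Z = 3 \left(\left(-3\right) \left(-8\right) - -17\right) = 3 \left(24 + 17\right) = 3 \cdot 41 = 123$)
$F = 72$ ($F = - 3 \left(5 + 3\right) \left(-3\right) = - 3 \cdot 8 \left(-3\right) = \left(-3\right) \left(-24\right) = 72$)
$\left(F + Z\right)^{2} = \left(72 + 123\right)^{2} = 195^{2} = 38025$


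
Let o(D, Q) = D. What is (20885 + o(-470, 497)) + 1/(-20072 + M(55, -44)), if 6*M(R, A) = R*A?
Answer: 1254011787/61426 ≈ 20415.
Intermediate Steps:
M(R, A) = A*R/6 (M(R, A) = (R*A)/6 = (A*R)/6 = A*R/6)
(20885 + o(-470, 497)) + 1/(-20072 + M(55, -44)) = (20885 - 470) + 1/(-20072 + (⅙)*(-44)*55) = 20415 + 1/(-20072 - 1210/3) = 20415 + 1/(-61426/3) = 20415 - 3/61426 = 1254011787/61426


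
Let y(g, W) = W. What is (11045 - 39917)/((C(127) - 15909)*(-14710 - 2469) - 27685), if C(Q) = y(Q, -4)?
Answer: -4812/45556957 ≈ -0.00010563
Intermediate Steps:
C(Q) = -4
(11045 - 39917)/((C(127) - 15909)*(-14710 - 2469) - 27685) = (11045 - 39917)/((-4 - 15909)*(-14710 - 2469) - 27685) = -28872/(-15913*(-17179) - 27685) = -28872/(273369427 - 27685) = -28872/273341742 = -28872*1/273341742 = -4812/45556957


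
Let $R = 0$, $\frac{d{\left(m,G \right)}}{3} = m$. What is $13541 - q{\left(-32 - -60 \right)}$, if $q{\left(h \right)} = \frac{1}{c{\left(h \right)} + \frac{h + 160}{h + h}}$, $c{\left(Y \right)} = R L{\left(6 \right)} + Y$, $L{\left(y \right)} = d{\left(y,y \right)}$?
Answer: $\frac{5944485}{439} \approx 13541.0$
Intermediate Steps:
$d{\left(m,G \right)} = 3 m$
$L{\left(y \right)} = 3 y$
$c{\left(Y \right)} = Y$ ($c{\left(Y \right)} = 0 \cdot 3 \cdot 6 + Y = 0 \cdot 18 + Y = 0 + Y = Y$)
$q{\left(h \right)} = \frac{1}{h + \frac{160 + h}{2 h}}$ ($q{\left(h \right)} = \frac{1}{h + \frac{h + 160}{h + h}} = \frac{1}{h + \frac{160 + h}{2 h}}$)
$13541 - q{\left(-32 - -60 \right)} = 13541 - \frac{2 \left(-32 - -60\right)}{160 - -28 + 2 \left(-32 - -60\right)^{2}} = 13541 - \frac{2 \left(-32 + 60\right)}{160 + \left(-32 + 60\right) + 2 \left(-32 + 60\right)^{2}} = 13541 - 2 \cdot 28 \frac{1}{160 + 28 + 2 \cdot 28^{2}} = 13541 - 2 \cdot 28 \frac{1}{160 + 28 + 2 \cdot 784} = 13541 - 2 \cdot 28 \frac{1}{160 + 28 + 1568} = 13541 - 2 \cdot 28 \cdot \frac{1}{1756} = 13541 - \frac{14}{439} = \frac{5944485}{439}$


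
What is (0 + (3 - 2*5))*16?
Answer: -112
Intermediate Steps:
(0 + (3 - 2*5))*16 = (0 + (3 - 10))*16 = (0 - 7)*16 = -7*16 = -112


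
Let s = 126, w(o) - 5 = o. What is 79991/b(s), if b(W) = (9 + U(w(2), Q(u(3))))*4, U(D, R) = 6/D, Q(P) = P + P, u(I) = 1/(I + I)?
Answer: 559937/276 ≈ 2028.8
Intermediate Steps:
u(I) = 1/(2*I)
w(o) = 5 + o
Q(P) = 2*P
b(W) = 276/7 (b(W) = (9 + 6/(5 + 2))*4 = (9 + 6/7)*4 = (69/7)*4 = 276/7)
79991/b(s) = 79991/(276/7) = 79991*(7/276) = 559937/276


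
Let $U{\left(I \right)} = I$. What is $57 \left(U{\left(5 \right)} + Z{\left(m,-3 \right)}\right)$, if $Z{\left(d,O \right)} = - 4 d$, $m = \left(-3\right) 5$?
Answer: $3705$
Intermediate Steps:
$m = -15$
$57 \left(U{\left(5 \right)} + Z{\left(m,-3 \right)}\right) = 57 \left(5 - -60\right) = 57 \left(5 + 60\right) = 57 \cdot 65 = 3705$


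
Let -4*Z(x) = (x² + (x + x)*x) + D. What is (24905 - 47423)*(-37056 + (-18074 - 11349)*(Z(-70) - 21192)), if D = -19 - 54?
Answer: -32925266343999/2 ≈ -1.6463e+13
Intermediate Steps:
D = -73
Z(x) = 73/4 - 3*x²/4 (Z(x) = -((x² + (x + x)*x) - 73)/4 = -((x² + (2*x)*x) - 73)/4 = -((x² + 2*x²) - 73)/4 = -(3*x² - 73)/4 = -(-73 + 3*x²)/4 = 73/4 - 3*x²/4)
(24905 - 47423)*(-37056 + (-18074 - 11349)*(Z(-70) - 21192)) = (24905 - 47423)*(-37056 + (-18074 - 11349)*((73/4 - ¾*(-70)²) - 21192)) = -22518*(-37056 - 29423*((73/4 - ¾*4900) - 21192)) = -22518*(-37056 - 29423*((73/4 - 3675) - 21192)) = -22518*(-37056 - 29423*(-14627/4 - 21192)) = -22518*(-37056 - 29423*(-99395/4)) = -22518*(-37056 + 2924499085/4) = -22518*2924350861/4 = -32925266343999/2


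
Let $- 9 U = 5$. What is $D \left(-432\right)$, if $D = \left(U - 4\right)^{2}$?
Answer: $- \frac{26896}{3} \approx -8965.3$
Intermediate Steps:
$U = - \frac{5}{9}$ ($U = \left(- \frac{1}{9}\right) 5 = - \frac{5}{9} \approx -0.55556$)
$D = \frac{1681}{81}$ ($D = \left(- \frac{5}{9} - 4\right)^{2} = \left(- \frac{41}{9}\right)^{2} = \frac{1681}{81} \approx 20.753$)
$D \left(-432\right) = \frac{1681}{81} \left(-432\right) = - \frac{26896}{3}$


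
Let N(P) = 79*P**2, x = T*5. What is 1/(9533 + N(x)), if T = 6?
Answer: 1/80633 ≈ 1.2402e-5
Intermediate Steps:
x = 30 (x = 6*5 = 30)
1/(9533 + N(x)) = 1/(9533 + 79*30**2) = 1/(9533 + 79*900) = 1/(9533 + 71100) = 1/80633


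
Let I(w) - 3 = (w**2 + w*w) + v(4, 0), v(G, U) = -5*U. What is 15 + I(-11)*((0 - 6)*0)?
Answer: 15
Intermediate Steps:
I(w) = 3 + 2*w**2 (I(w) = 3 + ((w**2 + w*w) - 5*0) = 3 + ((w**2 + w**2) + 0) = 3 + (2*w**2 + 0) = 3 + 2*w**2)
15 + I(-11)*((0 - 6)*0) = 15 + (3 + 2*(-11)**2)*((0 - 6)*0) = 15 + (3 + 2*121)*(-6*0) = 15 + (3 + 242)*0 = 15 + 245*0 = 15 + 0 = 15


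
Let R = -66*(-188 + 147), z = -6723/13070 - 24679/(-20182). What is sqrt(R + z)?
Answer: sqrt(11770666990585836010)/65944685 ≈ 52.026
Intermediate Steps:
z = 46717736/65944685 (z = -6723*1/13070 - 24679*(-1/20182) = -6723/13070 + 24679/20182 = 46717736/65944685 ≈ 0.70844)
R = 2706 (R = -66*(-41) = 2706)
sqrt(R + z) = sqrt(2706 + 46717736/65944685) = sqrt(178493035346/65944685) = sqrt(11770666990585836010)/65944685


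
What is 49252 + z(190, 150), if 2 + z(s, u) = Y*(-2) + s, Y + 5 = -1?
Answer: 49452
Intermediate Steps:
Y = -6 (Y = -5 - 1 = -6)
z(s, u) = 10 + s (z(s, u) = -2 + (-6*(-2) + s) = -2 + (12 + s) = 10 + s)
49252 + z(190, 150) = 49252 + (10 + 190) = 49252 + 200 = 49452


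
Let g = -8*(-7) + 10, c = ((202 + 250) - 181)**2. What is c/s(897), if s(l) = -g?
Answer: -73441/66 ≈ -1112.7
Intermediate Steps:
c = 73441 (c = (452 - 181)**2 = 271**2 = 73441)
g = 66 (g = 56 + 10 = 66)
s(l) = -66 (s(l) = -1*66 = -66)
c/s(897) = 73441/(-66) = 73441*(-1/66) = -73441/66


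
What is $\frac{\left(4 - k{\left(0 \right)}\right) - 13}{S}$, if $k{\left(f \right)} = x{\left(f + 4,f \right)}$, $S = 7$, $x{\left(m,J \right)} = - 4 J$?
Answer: $- \frac{9}{7} \approx -1.2857$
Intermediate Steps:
$k{\left(f \right)} = - 4 f$
$\frac{\left(4 - k{\left(0 \right)}\right) - 13}{S} = \frac{\left(4 - \left(-4\right) 0\right) - 13}{7} = \left(\left(4 - 0\right) - 13\right) \frac{1}{7} = \left(\left(4 + 0\right) - 13\right) \frac{1}{7} = \left(4 - 13\right) \frac{1}{7} = \left(-9\right) \frac{1}{7} = - \frac{9}{7}$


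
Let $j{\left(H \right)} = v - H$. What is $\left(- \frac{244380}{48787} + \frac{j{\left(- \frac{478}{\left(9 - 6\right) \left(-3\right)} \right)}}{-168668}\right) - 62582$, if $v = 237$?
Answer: $- \frac{4635147126383453}{74059251444} \approx -62587.0$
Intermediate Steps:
$j{\left(H \right)} = 237 - H$
$\left(- \frac{244380}{48787} + \frac{j{\left(- \frac{478}{\left(9 - 6\right) \left(-3\right)} \right)}}{-168668}\right) - 62582 = \left(- \frac{244380}{48787} + \frac{237 - - \frac{478}{\left(9 - 6\right) \left(-3\right)}}{-168668}\right) - 62582 = \left(\left(-244380\right) \frac{1}{48787} + \left(237 - - \frac{478}{3 \left(-3\right)}\right) \left(- \frac{1}{168668}\right)\right) - 62582 = \left(- \frac{244380}{48787} + \left(237 - - \frac{478}{-9}\right) \left(- \frac{1}{168668}\right)\right) - 62582 = \left(- \frac{244380}{48787} + \left(237 - \left(-478\right) \left(- \frac{1}{9}\right)\right) \left(- \frac{1}{168668}\right)\right) - 62582 = \left(- \frac{244380}{48787} + \left(237 - \frac{478}{9}\right) \left(- \frac{1}{168668}\right)\right) - 62582 = \left(- \frac{244380}{48787} + \frac{1655}{9} \left(- \frac{1}{168668}\right)\right) - 62582 = \left(- \frac{244380}{48787} - \frac{1655}{1518012}\right) - 62582 = - \frac{371052515045}{74059251444} - 62582 = - \frac{4635147126383453}{74059251444}$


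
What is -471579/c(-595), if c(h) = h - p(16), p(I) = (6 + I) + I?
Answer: 157193/211 ≈ 744.99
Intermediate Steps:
p(I) = 6 + 2*I
c(h) = -38 + h (c(h) = h - (6 + 2*16) = h - (6 + 32) = h - 1*38 = h - 38 = -38 + h)
-471579/c(-595) = -471579/(-38 - 595) = -471579/(-633) = -471579*(-1/633) = 157193/211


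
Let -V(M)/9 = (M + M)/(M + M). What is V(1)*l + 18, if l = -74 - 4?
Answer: 720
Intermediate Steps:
l = -78
V(M) = -9 (V(M) = -9*(M + M)/(M + M) = -9*2*M/(2*M) = -9*2*M*1/(2*M) = -9*1 = -9)
V(1)*l + 18 = -9*(-78) + 18 = 702 + 18 = 720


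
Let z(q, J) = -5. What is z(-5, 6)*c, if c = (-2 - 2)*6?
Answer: 120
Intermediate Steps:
c = -24 (c = -4*6 = -24)
z(-5, 6)*c = -5*(-24) = 120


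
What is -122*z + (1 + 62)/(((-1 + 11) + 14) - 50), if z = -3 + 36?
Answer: -104739/26 ≈ -4028.4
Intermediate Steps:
z = 33
-122*z + (1 + 62)/(((-1 + 11) + 14) - 50) = -122*33 + (1 + 62)/(((-1 + 11) + 14) - 50) = -4026 + 63/((10 + 14) - 50) = -4026 + 63/(24 - 50) = -4026 + 63/(-26) = -4026 + 63*(-1/26) = -4026 - 63/26 = -104739/26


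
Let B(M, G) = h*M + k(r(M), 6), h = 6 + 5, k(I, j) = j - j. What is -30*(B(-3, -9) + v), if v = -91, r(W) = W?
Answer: 3720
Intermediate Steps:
k(I, j) = 0
h = 11
B(M, G) = 11*M (B(M, G) = 11*M + 0 = 11*M)
-30*(B(-3, -9) + v) = -30*(11*(-3) - 91) = -30*(-33 - 91) = -30*(-124) = 3720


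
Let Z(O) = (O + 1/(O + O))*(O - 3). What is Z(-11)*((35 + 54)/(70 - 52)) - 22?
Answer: 16337/22 ≈ 742.59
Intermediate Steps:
Z(O) = (-3 + O)*(O + 1/(2*O)) (Z(O) = (O + 1/(2*O))*(-3 + O) = (-3 + O)*(O + 1/(2*O)))
Z(-11)*((35 + 54)/(70 - 52)) - 22 = (½ + (-11)² - 3*(-11) - 3/2/(-11))*((35 + 54)/(70 - 52)) - 22 = (½ + 121 + 33 - 3/2*(-1/11))*(89/18) - 22 = (½ + 121 + 33 + 3/22)*(89*(1/18)) - 22 = (1701/11)*(89/18) - 22 = 16821/22 - 22 = 16337/22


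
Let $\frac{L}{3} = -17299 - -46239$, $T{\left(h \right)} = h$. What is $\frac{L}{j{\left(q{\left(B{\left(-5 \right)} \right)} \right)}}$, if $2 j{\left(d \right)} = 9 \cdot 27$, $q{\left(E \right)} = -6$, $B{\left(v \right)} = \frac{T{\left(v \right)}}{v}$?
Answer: $\frac{57880}{81} \approx 714.57$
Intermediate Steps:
$B{\left(v \right)} = 1$ ($B{\left(v \right)} = \frac{v}{v} = 1$)
$L = 86820$ ($L = 3 \left(-17299 - -46239\right) = 3 \left(-17299 + 46239\right) = 3 \cdot 28940 = 86820$)
$j{\left(d \right)} = \frac{243}{2}$ ($j{\left(d \right)} = \frac{9 \cdot 27}{2} = \frac{1}{2} \cdot 243 = \frac{243}{2}$)
$\frac{L}{j{\left(q{\left(B{\left(-5 \right)} \right)} \right)}} = \frac{86820}{\frac{243}{2}} = 86820 \cdot \frac{2}{243} = \frac{57880}{81}$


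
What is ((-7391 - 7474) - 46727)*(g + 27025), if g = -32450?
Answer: 334136600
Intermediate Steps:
((-7391 - 7474) - 46727)*(g + 27025) = ((-7391 - 7474) - 46727)*(-32450 + 27025) = (-14865 - 46727)*(-5425) = -61592*(-5425) = 334136600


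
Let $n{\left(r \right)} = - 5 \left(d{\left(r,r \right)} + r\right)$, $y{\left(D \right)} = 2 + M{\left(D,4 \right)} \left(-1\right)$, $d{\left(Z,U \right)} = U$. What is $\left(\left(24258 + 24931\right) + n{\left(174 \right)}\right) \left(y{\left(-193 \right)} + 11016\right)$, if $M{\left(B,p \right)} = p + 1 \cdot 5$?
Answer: $522366041$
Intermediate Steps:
$M{\left(B,p \right)} = 5 + p$ ($M{\left(B,p \right)} = p + 5 = 5 + p$)
$y{\left(D \right)} = -7$ ($y{\left(D \right)} = 2 + \left(5 + 4\right) \left(-1\right) = 2 + 9 \left(-1\right) = 2 - 9 = -7$)
$n{\left(r \right)} = - 10 r$ ($n{\left(r \right)} = - 5 \left(r + r\right) = - 5 \cdot 2 r = - 10 r$)
$\left(\left(24258 + 24931\right) + n{\left(174 \right)}\right) \left(y{\left(-193 \right)} + 11016\right) = \left(\left(24258 + 24931\right) - 1740\right) \left(-7 + 11016\right) = \left(49189 - 1740\right) 11009 = 47449 \cdot 11009 = 522366041$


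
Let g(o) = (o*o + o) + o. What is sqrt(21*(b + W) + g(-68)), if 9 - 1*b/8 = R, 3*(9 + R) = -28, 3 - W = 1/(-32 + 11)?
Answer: 6*sqrt(254) ≈ 95.624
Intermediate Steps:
g(o) = o**2 + 2*o (g(o) = (o**2 + o) + o = (o + o**2) + o = o**2 + 2*o)
W = 64/21 (W = 3 - 1/(-32 + 11) = 3 - 1/(-21) = 3 - 1*(-1/21) = 3 + 1/21 = 64/21 ≈ 3.0476)
R = -55/3 (R = -9 + (1/3)*(-28) = -9 - 28/3 = -55/3 ≈ -18.333)
b = 656/3 (b = 72 - 8*(-55/3) = 72 + 440/3 = 656/3 ≈ 218.67)
sqrt(21*(b + W) + g(-68)) = sqrt(21*(656/3 + 64/21) - 68*(2 - 68)) = sqrt(21*(1552/7) - 68*(-66)) = sqrt(4656 + 4488) = sqrt(9144) = 6*sqrt(254)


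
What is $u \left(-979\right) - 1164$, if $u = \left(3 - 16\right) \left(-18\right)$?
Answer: $-230250$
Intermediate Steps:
$u = 234$ ($u = \left(-13\right) \left(-18\right) = 234$)
$u \left(-979\right) - 1164 = 234 \left(-979\right) - 1164 = -229086 - 1164 = -230250$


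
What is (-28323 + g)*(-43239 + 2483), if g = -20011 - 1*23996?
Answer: 2947881480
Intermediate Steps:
g = -44007 (g = -20011 - 23996 = -44007)
(-28323 + g)*(-43239 + 2483) = (-28323 - 44007)*(-43239 + 2483) = -72330*(-40756) = 2947881480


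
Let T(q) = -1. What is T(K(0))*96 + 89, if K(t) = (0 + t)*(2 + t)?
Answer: -7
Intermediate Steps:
K(t) = t*(2 + t)
T(K(0))*96 + 89 = -1*96 + 89 = -96 + 89 = -7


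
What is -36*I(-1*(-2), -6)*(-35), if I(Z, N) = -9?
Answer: -11340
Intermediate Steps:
-36*I(-1*(-2), -6)*(-35) = -36*(-9)*(-35) = 324*(-35) = -11340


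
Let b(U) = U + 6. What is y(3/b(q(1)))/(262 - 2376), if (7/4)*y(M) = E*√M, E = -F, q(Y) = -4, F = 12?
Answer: 12*√6/7399 ≈ 0.0039727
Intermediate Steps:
b(U) = 6 + U
E = -12 (E = -1*12 = -12)
y(M) = -48*√M/7 (y(M) = 4*(-12*√M)/7 = -48*√M/7)
y(3/b(q(1)))/(262 - 2376) = (-48*√3/√(6 - 4)/7)/(262 - 2376) = -48*√6/2/7/(-2114) = -48*√6/2/7*(-1/2114) = -24*√6/7*(-1/2114) = 12*√6/7399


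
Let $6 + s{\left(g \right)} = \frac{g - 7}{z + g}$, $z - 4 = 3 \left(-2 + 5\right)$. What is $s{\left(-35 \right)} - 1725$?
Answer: $- \frac{19020}{11} \approx -1729.1$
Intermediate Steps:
$z = 13$ ($z = 4 + 3 \left(-2 + 5\right) = 4 + 3 \cdot 3 = 4 + 9 = 13$)
$s{\left(g \right)} = -6 + \frac{-7 + g}{13 + g}$ ($s{\left(g \right)} = -6 + \frac{g - 7}{13 + g} = -6 + \frac{-7 + g}{13 + g}$)
$s{\left(-35 \right)} - 1725 = \frac{5 \left(-17 - -35\right)}{13 - 35} - 1725 = \frac{5 \left(-17 + 35\right)}{-22} - 1725 = 5 \left(- \frac{1}{22}\right) 18 - 1725 = - \frac{45}{11} - 1725 = - \frac{19020}{11}$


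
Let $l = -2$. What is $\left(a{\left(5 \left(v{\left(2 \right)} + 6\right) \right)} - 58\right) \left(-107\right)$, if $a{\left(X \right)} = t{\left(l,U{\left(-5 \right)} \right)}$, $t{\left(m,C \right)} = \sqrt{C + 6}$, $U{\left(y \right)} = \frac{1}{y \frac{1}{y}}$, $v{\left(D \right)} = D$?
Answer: $6206 - 107 \sqrt{7} \approx 5922.9$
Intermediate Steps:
$U{\left(y \right)} = 1$ ($U{\left(y \right)} = 1^{-1} = 1$)
$t{\left(m,C \right)} = \sqrt{6 + C}$
$a{\left(X \right)} = \sqrt{7}$ ($a{\left(X \right)} = \sqrt{6 + 1} = \sqrt{7}$)
$\left(a{\left(5 \left(v{\left(2 \right)} + 6\right) \right)} - 58\right) \left(-107\right) = \left(\sqrt{7} - 58\right) \left(-107\right) = \left(-58 + \sqrt{7}\right) \left(-107\right) = 6206 - 107 \sqrt{7}$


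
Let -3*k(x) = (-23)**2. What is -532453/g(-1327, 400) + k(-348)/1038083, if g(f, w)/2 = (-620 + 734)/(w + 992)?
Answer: -192350181854503/59170731 ≈ -3.2508e+6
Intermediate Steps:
g(f, w) = 228/(992 + w) (g(f, w) = 2*((-620 + 734)/(w + 992)) = 2*(114/(992 + w)) = 228/(992 + w))
k(x) = -529/3 (k(x) = -1/3*(-23)**2 = -1/3*529 = -529/3)
-532453/g(-1327, 400) + k(-348)/1038083 = -532453/(228/(992 + 400)) - 529/3/1038083 = -532453/(228/1392) - 529/3*1/1038083 = -532453/(228*(1/1392)) - 529/3114249 = -532453/19/116 - 529/3114249 = -532453*116/19 - 529/3114249 = -61764548/19 - 529/3114249 = -192350181854503/59170731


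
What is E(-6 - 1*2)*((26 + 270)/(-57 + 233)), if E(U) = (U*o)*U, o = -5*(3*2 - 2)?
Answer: -23680/11 ≈ -2152.7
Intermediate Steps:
o = -20 (o = -5*(6 - 2) = -5*4 = -20)
E(U) = -20*U**2 (E(U) = (U*(-20))*U = (-20*U)*U = -20*U**2)
E(-6 - 1*2)*((26 + 270)/(-57 + 233)) = (-20*(-6 - 1*2)**2)*((26 + 270)/(-57 + 233)) = (-20*(-6 - 2)**2)*(296/176) = (-20*(-8)**2)*(296*(1/176)) = -20*64*(37/22) = -1280*37/22 = -23680/11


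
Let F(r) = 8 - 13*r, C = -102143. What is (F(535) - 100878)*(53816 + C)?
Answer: 5210858775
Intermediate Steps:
(F(535) - 100878)*(53816 + C) = ((8 - 13*535) - 100878)*(53816 - 102143) = ((8 - 6955) - 100878)*(-48327) = (-6947 - 100878)*(-48327) = -107825*(-48327) = 5210858775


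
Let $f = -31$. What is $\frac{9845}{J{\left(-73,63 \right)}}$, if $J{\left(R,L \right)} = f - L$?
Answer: $- \frac{9845}{94} \approx -104.73$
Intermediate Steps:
$J{\left(R,L \right)} = -31 - L$
$\frac{9845}{J{\left(-73,63 \right)}} = \frac{9845}{-31 - 63} = \frac{9845}{-94} = 9845 \left(- \frac{1}{94}\right) = - \frac{9845}{94}$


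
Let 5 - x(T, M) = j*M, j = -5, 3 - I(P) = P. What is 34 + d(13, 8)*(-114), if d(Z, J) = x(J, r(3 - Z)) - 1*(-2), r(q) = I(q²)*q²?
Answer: 5528236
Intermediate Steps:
I(P) = 3 - P
r(q) = q²*(3 - q²) (r(q) = (3 - q²)*q² = q²*(3 - q²))
x(T, M) = 5 + 5*M (x(T, M) = 5 - (-5)*M = 5 + 5*M)
d(Z, J) = 7 + 5*(3 - Z)²*(3 - (3 - Z)²) (d(Z, J) = (5 + 5*((3 - Z)²*(3 - (3 - Z)²))) - 1*(-2) = (5 + 5*(3 - Z)²*(3 - (3 - Z)²)) + 2 = 7 + 5*(3 - Z)²*(3 - (3 - Z)²))
34 + d(13, 8)*(-114) = 34 + (7 + 5*(-3 + 13)²*(3 - (-3 + 13)²))*(-114) = 34 + (7 + 5*10²*(3 - 1*10²))*(-114) = 34 + (7 + 5*100*(3 - 1*100))*(-114) = 34 + (7 + 5*100*(3 - 100))*(-114) = 34 + (7 + 5*100*(-97))*(-114) = 34 + (7 - 48500)*(-114) = 34 - 48493*(-114) = 34 + 5528202 = 5528236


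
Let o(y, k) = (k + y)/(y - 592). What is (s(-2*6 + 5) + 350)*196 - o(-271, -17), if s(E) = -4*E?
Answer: 63937656/863 ≈ 74088.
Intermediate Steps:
o(y, k) = (k + y)/(-592 + y)
(s(-2*6 + 5) + 350)*196 - o(-271, -17) = (-4*(-2*6 + 5) + 350)*196 - (-17 - 271)/(-592 - 271) = (-4*(-12 + 5) + 350)*196 - (-288)/(-863) = (-4*(-7) + 350)*196 - (-1)*(-288)/863 = (28 + 350)*196 - 1*288/863 = 378*196 - 288/863 = 74088 - 288/863 = 63937656/863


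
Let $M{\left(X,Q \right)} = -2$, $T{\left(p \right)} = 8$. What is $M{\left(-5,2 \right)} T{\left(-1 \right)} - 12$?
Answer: $-28$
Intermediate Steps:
$M{\left(-5,2 \right)} T{\left(-1 \right)} - 12 = \left(-2\right) 8 - 12 = -16 - 12 = -28$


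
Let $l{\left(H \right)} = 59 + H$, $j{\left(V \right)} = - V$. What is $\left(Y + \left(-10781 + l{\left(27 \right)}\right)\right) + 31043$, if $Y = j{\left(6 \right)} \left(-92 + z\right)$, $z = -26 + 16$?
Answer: $20960$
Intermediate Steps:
$z = -10$
$Y = 612$ ($Y = \left(-1\right) 6 \left(-92 - 10\right) = \left(-6\right) \left(-102\right) = 612$)
$\left(Y + \left(-10781 + l{\left(27 \right)}\right)\right) + 31043 = \left(612 + \left(-10781 + \left(59 + 27\right)\right)\right) + 31043 = \left(612 + \left(-10781 + 86\right)\right) + 31043 = \left(612 - 10695\right) + 31043 = -10083 + 31043 = 20960$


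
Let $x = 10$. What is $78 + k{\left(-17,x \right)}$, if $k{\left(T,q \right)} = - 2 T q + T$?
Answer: $401$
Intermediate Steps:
$k{\left(T,q \right)} = T - 2 T q$ ($k{\left(T,q \right)} = - 2 T q + T = T - 2 T q$)
$78 + k{\left(-17,x \right)} = 78 - 17 \left(1 - 20\right) = 78 - -323 = 78 + 323 = 401$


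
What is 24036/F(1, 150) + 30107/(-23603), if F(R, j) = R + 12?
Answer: 566930317/306839 ≈ 1847.6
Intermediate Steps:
F(R, j) = 12 + R
24036/F(1, 150) + 30107/(-23603) = 24036/(12 + 1) + 30107/(-23603) = 24036/13 + 30107*(-1/23603) = 24036*(1/13) - 30107/23603 = 24036/13 - 30107/23603 = 566930317/306839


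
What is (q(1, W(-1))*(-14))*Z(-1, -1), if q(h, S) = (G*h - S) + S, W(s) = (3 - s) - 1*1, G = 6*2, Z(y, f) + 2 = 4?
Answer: -336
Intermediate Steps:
Z(y, f) = 2 (Z(y, f) = -2 + 4 = 2)
G = 12
W(s) = 2 - s (W(s) = (3 - s) - 1 = 2 - s)
q(h, S) = 12*h (q(h, S) = (12*h - S) + S = (-S + 12*h) + S = 12*h)
(q(1, W(-1))*(-14))*Z(-1, -1) = ((12*1)*(-14))*2 = (12*(-14))*2 = -168*2 = -336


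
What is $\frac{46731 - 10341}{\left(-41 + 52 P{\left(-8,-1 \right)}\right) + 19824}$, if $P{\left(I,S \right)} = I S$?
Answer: $\frac{12130}{6733} \approx 1.8016$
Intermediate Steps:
$\frac{46731 - 10341}{\left(-41 + 52 P{\left(-8,-1 \right)}\right) + 19824} = \frac{46731 - 10341}{\left(-41 + 52 \left(\left(-8\right) \left(-1\right)\right)\right) + 19824} = \frac{36390}{\left(-41 + 52 \cdot 8\right) + 19824} = \frac{36390}{\left(-41 + 416\right) + 19824} = \frac{36390}{375 + 19824} = \frac{36390}{20199} = 36390 \cdot \frac{1}{20199} = \frac{12130}{6733}$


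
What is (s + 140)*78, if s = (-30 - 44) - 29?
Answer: 2886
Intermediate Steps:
s = -103 (s = -74 - 29 = -103)
(s + 140)*78 = (-103 + 140)*78 = 37*78 = 2886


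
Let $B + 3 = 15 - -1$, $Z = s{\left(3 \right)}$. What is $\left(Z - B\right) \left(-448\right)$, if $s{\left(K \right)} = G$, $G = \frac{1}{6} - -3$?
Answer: $\frac{13216}{3} \approx 4405.3$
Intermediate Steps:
$G = \frac{19}{6}$ ($G = \frac{1}{6} + 3 = \frac{19}{6} \approx 3.1667$)
$s{\left(K \right)} = \frac{19}{6}$
$Z = \frac{19}{6} \approx 3.1667$
$B = 13$ ($B = -3 + \left(15 - -1\right) = -3 + \left(15 + 1\right) = -3 + 16 = 13$)
$\left(Z - B\right) \left(-448\right) = \left(\frac{19}{6} - 13\right) \left(-448\right) = \left(- \frac{59}{6}\right) \left(-448\right) = \frac{13216}{3}$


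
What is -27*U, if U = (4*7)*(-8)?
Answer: 6048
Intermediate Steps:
U = -224 (U = 28*(-8) = -224)
-27*U = -27*(-224) = 6048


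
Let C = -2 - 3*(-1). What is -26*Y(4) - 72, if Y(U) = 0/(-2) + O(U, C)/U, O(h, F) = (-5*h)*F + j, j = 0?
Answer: 58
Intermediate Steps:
C = 1 (C = -2 + 3 = 1)
O(h, F) = -5*F*h (O(h, F) = (-5*h)*F + 0 = -5*F*h + 0 = -5*F*h)
Y(U) = -5 (Y(U) = 0/(-2) + (-5*1*U)/U = 0*(-½) + (-5*U)/U = 0 - 5 = -5)
-26*Y(4) - 72 = -26*(-5) - 72 = 130 - 72 = 58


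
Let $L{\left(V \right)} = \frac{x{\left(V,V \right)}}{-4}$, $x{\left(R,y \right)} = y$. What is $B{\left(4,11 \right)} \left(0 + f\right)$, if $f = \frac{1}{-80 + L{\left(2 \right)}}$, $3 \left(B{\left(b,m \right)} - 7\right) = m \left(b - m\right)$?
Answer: $\frac{16}{69} \approx 0.23188$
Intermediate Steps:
$B{\left(b,m \right)} = 7 + \frac{m \left(b - m\right)}{3}$
$L{\left(V \right)} = - \frac{V}{4}$ ($L{\left(V \right)} = \frac{V}{-4} = V \left(- \frac{1}{4}\right) = - \frac{V}{4}$)
$f = - \frac{2}{161}$ ($f = \frac{1}{-80 - \frac{1}{2}} = \frac{1}{- \frac{161}{2}} = - \frac{2}{161} \approx -0.012422$)
$B{\left(4,11 \right)} \left(0 + f\right) = \left(7 - \frac{11^{2}}{3} + \frac{1}{3} \cdot 4 \cdot 11\right) \left(0 - \frac{2}{161}\right) = \left(7 - \frac{121}{3} + \frac{44}{3}\right) \left(- \frac{2}{161}\right) = \left(- \frac{56}{3}\right) \left(- \frac{2}{161}\right) = \frac{16}{69}$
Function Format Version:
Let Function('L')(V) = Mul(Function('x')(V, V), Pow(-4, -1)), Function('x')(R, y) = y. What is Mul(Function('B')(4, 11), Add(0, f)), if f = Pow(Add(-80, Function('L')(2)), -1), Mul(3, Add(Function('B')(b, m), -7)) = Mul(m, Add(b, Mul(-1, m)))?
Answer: Rational(16, 69) ≈ 0.23188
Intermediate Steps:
Function('B')(b, m) = Add(7, Mul(Rational(1, 3), m, Add(b, Mul(-1, m)))) (Function('B')(b, m) = Add(7, Mul(Rational(1, 3), Mul(m, Add(b, Mul(-1, m))))) = Add(7, Mul(Rational(1, 3), m, Add(b, Mul(-1, m)))))
Function('L')(V) = Mul(Rational(-1, 4), V) (Function('L')(V) = Mul(V, Pow(-4, -1)) = Mul(V, Rational(-1, 4)) = Mul(Rational(-1, 4), V))
f = Rational(-2, 161) (f = Pow(Add(-80, Mul(Rational(-1, 4), 2)), -1) = Pow(Add(-80, Rational(-1, 2)), -1) = Pow(Rational(-161, 2), -1) = Rational(-2, 161) ≈ -0.012422)
Mul(Function('B')(4, 11), Add(0, f)) = Mul(Add(7, Mul(Rational(-1, 3), Pow(11, 2)), Mul(Rational(1, 3), 4, 11)), Add(0, Rational(-2, 161))) = Mul(Add(7, Mul(Rational(-1, 3), 121), Rational(44, 3)), Rational(-2, 161)) = Mul(Add(7, Rational(-121, 3), Rational(44, 3)), Rational(-2, 161)) = Mul(Rational(-56, 3), Rational(-2, 161)) = Rational(16, 69)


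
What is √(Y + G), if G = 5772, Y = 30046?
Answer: √35818 ≈ 189.26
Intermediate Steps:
√(Y + G) = √(30046 + 5772) = √35818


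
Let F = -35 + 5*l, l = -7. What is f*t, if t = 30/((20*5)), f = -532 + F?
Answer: -903/5 ≈ -180.60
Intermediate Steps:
F = -70 (F = -35 + 5*(-7) = -35 - 35 = -70)
f = -602 (f = -532 - 70 = -602)
t = 3/10 (t = 30/100 = 30*(1/100) = 3/10 ≈ 0.30000)
f*t = -602*3/10 = -903/5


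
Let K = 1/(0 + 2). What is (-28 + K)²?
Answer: 3025/4 ≈ 756.25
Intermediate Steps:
K = ½ (K = 1/2 = ½ ≈ 0.50000)
(-28 + K)² = (-28 + ½)² = (-55/2)² = 3025/4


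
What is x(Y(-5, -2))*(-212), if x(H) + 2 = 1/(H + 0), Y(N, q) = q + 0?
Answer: 530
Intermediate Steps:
Y(N, q) = q
x(H) = -2 + 1/H (x(H) = -2 + 1/(H + 0) = -2 + 1/H)
x(Y(-5, -2))*(-212) = (-2 + 1/(-2))*(-212) = (-2 - ½)*(-212) = -5/2*(-212) = 530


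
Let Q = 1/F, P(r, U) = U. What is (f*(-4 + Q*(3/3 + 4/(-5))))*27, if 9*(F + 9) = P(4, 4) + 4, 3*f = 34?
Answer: -449514/365 ≈ -1231.5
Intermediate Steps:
f = 34/3 (f = (⅓)*34 = 34/3 ≈ 11.333)
F = -73/9 (F = -9 + (4 + 4)/9 = -9 + (⅑)*8 = -9 + 8/9 = -73/9 ≈ -8.1111)
Q = -9/73 (Q = 1/(-73/9) = -9/73 ≈ -0.12329)
(f*(-4 + Q*(3/3 + 4/(-5))))*27 = (34*(-4 - 9*(3/3 + 4/(-5))/73)/3)*27 = (34*(-4 - 9*(3*(⅓) + 4*(-⅕))/73)/3)*27 = (34*(-4 - 9*(1 - ⅘)/73)/3)*27 = (34*(-4 - 9/73*⅕)/3)*27 = (34*(-4 - 9/365)/3)*27 = ((34/3)*(-1469/365))*27 = -49946/1095*27 = -449514/365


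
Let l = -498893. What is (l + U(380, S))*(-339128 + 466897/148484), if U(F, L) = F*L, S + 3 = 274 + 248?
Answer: 15190627787487015/148484 ≈ 1.0230e+11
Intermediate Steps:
S = 519 (S = -3 + (274 + 248) = -3 + 522 = 519)
(l + U(380, S))*(-339128 + 466897/148484) = (-498893 + 380*519)*(-339128 + 466897/148484) = (-498893 + 197220)*(-339128 + 466897*(1/148484)) = -301673*(-339128 + 466897/148484) = -301673*(-50354615055/148484) = 15190627787487015/148484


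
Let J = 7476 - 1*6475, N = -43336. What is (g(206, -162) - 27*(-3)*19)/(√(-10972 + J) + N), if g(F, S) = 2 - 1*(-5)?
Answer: -66997456/1878018867 - 20098*I*√59/1878018867 ≈ -0.035675 - 8.2201e-5*I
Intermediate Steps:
J = 1001 (J = 7476 - 6475 = 1001)
g(F, S) = 7 (g(F, S) = 2 + 5 = 7)
(g(206, -162) - 27*(-3)*19)/(√(-10972 + J) + N) = (7 - 27*(-3)*19)/(√(-10972 + 1001) - 43336) = (7 + 81*19)/(√(-9971) - 43336) = (7 + 1539)/(13*I*√59 - 43336) = 1546/(-43336 + 13*I*√59)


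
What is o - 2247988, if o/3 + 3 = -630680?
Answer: -4140037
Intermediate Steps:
o = -1892049 (o = -9 + 3*(-630680) = -9 - 1892040 = -1892049)
o - 2247988 = -1892049 - 2247988 = -4140037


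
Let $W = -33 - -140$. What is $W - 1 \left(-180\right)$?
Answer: $287$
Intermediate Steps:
$W = 107$ ($W = -33 + 140 = 107$)
$W - 1 \left(-180\right) = 107 - 1 \left(-180\right) = 107 - -180 = 107 + 180 = 287$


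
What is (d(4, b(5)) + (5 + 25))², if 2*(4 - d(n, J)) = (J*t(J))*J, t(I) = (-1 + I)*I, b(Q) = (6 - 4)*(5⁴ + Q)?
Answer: 1585677046393474768945156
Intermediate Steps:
b(Q) = 1250 + 2*Q (b(Q) = 2*(625 + Q) = 1250 + 2*Q)
t(I) = I*(-1 + I)
d(n, J) = 4 - J³*(-1 + J)/2 (d(n, J) = 4 - J*(J*(-1 + J))*J/2 = 4 - J²*(-1 + J)*J/2 = 4 - J³*(-1 + J)/2)
(d(4, b(5)) + (5 + 25))² = ((4 + (1250 + 2*5)³*(1 - (1250 + 2*5))/2) + (5 + 25))² = ((4 + (1250 + 10)³*(1 - (1250 + 10))/2) + 30)² = ((4 + (½)*1260³*(1 - 1*1260)) + 30)² = ((4 + (½)*2000376000*(1 - 1260)) + 30)² = ((4 + (½)*2000376000*(-1259)) + 30)² = ((4 - 1259236692000) + 30)² = (-1259236691996 + 30)² = (-1259236691966)² = 1585677046393474768945156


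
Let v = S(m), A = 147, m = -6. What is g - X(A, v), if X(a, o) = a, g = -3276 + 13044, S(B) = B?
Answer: 9621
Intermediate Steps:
v = -6
g = 9768
g - X(A, v) = 9768 - 1*147 = 9768 - 147 = 9621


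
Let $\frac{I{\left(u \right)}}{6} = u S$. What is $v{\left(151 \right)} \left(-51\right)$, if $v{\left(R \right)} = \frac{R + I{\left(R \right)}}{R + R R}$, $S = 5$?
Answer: $- \frac{1581}{152} \approx -10.401$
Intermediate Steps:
$I{\left(u \right)} = 30 u$ ($I{\left(u \right)} = 6 u 5 = 6 \cdot 5 u = 30 u$)
$v{\left(R \right)} = \frac{31 R}{R + R^{2}}$ ($v{\left(R \right)} = \frac{R + 30 R}{R + R R} = \frac{31 R}{R + R^{2}}$)
$v{\left(151 \right)} \left(-51\right) = \frac{31}{1 + 151} \left(-51\right) = \frac{31}{152} \left(-51\right) = - \frac{1581}{152}$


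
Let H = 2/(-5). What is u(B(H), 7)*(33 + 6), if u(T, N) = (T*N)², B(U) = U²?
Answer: 30576/625 ≈ 48.922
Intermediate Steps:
H = -⅖ (H = 2*(-⅕) = -⅖ ≈ -0.40000)
u(T, N) = N²*T² (u(T, N) = (N*T)² = N²*T²)
u(B(H), 7)*(33 + 6) = (7²*((-⅖)²)²)*(33 + 6) = (49*(4/25)²)*39 = (49*(16/625))*39 = (784/625)*39 = 30576/625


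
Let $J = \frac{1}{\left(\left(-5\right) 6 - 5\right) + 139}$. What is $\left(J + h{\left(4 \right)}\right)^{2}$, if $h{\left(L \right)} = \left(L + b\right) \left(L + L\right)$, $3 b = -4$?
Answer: $\frac{44342281}{97344} \approx 455.52$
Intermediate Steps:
$b = - \frac{4}{3}$ ($b = \frac{1}{3} \left(-4\right) = - \frac{4}{3} \approx -1.3333$)
$h{\left(L \right)} = 2 L \left(- \frac{4}{3} + L\right)$ ($h{\left(L \right)} = \left(L - \frac{4}{3}\right) \left(L + L\right) = \left(- \frac{4}{3} + L\right) 2 L = 2 L \left(- \frac{4}{3} + L\right)$)
$J = \frac{1}{104}$ ($J = \frac{1}{\left(-30 - 5\right) + 139} = \frac{1}{-35 + 139} = \frac{1}{104} \approx 0.0096154$)
$\left(J + h{\left(4 \right)}\right)^{2} = \left(\frac{1}{104} + \frac{2}{3} \cdot 4 \left(-4 + 3 \cdot 4\right)\right)^{2} = \left(\frac{1}{104} + \frac{2}{3} \cdot 4 \left(-4 + 12\right)\right)^{2} = \left(\frac{1}{104} + \frac{2}{3} \cdot 4 \cdot 8\right)^{2} = \left(\frac{1}{104} + \frac{64}{3}\right)^{2} = \left(\frac{6659}{312}\right)^{2} = \frac{44342281}{97344}$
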